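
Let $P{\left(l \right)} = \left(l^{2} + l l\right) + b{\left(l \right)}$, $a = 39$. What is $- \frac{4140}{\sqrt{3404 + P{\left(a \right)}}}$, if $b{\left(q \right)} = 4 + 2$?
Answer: $- \frac{2070 \sqrt{1613}}{1613} \approx -51.541$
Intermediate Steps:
$b{\left(q \right)} = 6$
$P{\left(l \right)} = 6 + 2 l^{2}$ ($P{\left(l \right)} = \left(l^{2} + l l\right) + 6 = \left(l^{2} + l^{2}\right) + 6 = 2 l^{2} + 6 = 6 + 2 l^{2}$)
$- \frac{4140}{\sqrt{3404 + P{\left(a \right)}}} = - \frac{4140}{\sqrt{3404 + \left(6 + 2 \cdot 39^{2}\right)}} = - \frac{4140}{\sqrt{3404 + \left(6 + 2 \cdot 1521\right)}} = - \frac{4140}{\sqrt{3404 + \left(6 + 3042\right)}} = - \frac{4140}{\sqrt{3404 + 3048}} = - \frac{4140}{\sqrt{6452}} = - \frac{4140}{2 \sqrt{1613}} = - 4140 \frac{\sqrt{1613}}{3226} = - \frac{2070 \sqrt{1613}}{1613}$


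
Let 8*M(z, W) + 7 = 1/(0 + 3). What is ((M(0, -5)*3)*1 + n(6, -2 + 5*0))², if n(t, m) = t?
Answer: 49/4 ≈ 12.250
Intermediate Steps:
M(z, W) = -⅚ (M(z, W) = -7/8 + 1/(8*(0 + 3)) = -7/8 + (⅛)/3 = -7/8 + (⅛)*(⅓) = -7/8 + 1/24 = -⅚)
((M(0, -5)*3)*1 + n(6, -2 + 5*0))² = (-⅚*3*1 + 6)² = (-5/2*1 + 6)² = (-5/2 + 6)² = (7/2)² = 49/4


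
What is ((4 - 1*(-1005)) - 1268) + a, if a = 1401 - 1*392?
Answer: 750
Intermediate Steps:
a = 1009 (a = 1401 - 392 = 1009)
((4 - 1*(-1005)) - 1268) + a = ((4 - 1*(-1005)) - 1268) + 1009 = ((4 + 1005) - 1268) + 1009 = (1009 - 1268) + 1009 = -259 + 1009 = 750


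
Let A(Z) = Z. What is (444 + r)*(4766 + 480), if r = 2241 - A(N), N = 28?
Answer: 13938622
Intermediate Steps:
r = 2213 (r = 2241 - 1*28 = 2241 - 28 = 2213)
(444 + r)*(4766 + 480) = (444 + 2213)*(4766 + 480) = 2657*5246 = 13938622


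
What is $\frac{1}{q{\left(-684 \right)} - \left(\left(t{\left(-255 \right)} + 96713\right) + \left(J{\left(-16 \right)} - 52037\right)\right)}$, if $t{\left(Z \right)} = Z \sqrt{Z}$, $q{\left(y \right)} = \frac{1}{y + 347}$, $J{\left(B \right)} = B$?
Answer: $- \frac{187851551}{8459196387208} - \frac{9653365 i \sqrt{255}}{76132767484872} \approx -2.2207 \cdot 10^{-5} - 2.0248 \cdot 10^{-6} i$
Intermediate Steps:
$q{\left(y \right)} = \frac{1}{347 + y}$
$t{\left(Z \right)} = Z^{\frac{3}{2}}$
$\frac{1}{q{\left(-684 \right)} - \left(\left(t{\left(-255 \right)} + 96713\right) + \left(J{\left(-16 \right)} - 52037\right)\right)} = \frac{1}{\frac{1}{347 - 684} - \left(\left(\left(-255\right)^{\frac{3}{2}} + 96713\right) - 52053\right)} = \frac{1}{\frac{1}{-337} - \left(\left(- 255 i \sqrt{255} + 96713\right) - 52053\right)} = \frac{1}{- \frac{1}{337} - \left(\left(96713 - 255 i \sqrt{255}\right) - 52053\right)} = \frac{1}{- \frac{1}{337} - \left(44660 - 255 i \sqrt{255}\right)} = \frac{1}{- \frac{15050421}{337} + 255 i \sqrt{255}}$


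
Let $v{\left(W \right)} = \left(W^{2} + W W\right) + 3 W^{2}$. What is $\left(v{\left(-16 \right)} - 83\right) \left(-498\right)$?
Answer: $-596106$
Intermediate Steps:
$v{\left(W \right)} = 5 W^{2}$ ($v{\left(W \right)} = \left(W^{2} + W^{2}\right) + 3 W^{2} = 2 W^{2} + 3 W^{2} = 5 W^{2}$)
$\left(v{\left(-16 \right)} - 83\right) \left(-498\right) = \left(5 \left(-16\right)^{2} - 83\right) \left(-498\right) = \left(5 \cdot 256 - 83\right) \left(-498\right) = \left(1280 - 83\right) \left(-498\right) = 1197 \left(-498\right) = -596106$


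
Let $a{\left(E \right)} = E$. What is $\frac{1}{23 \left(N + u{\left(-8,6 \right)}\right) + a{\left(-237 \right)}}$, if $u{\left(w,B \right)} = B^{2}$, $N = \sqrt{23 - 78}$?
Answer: $- \frac{i}{- 591 i + 23 \sqrt{55}} \approx 0.0015619 - 0.0004508 i$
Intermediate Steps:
$N = i \sqrt{55}$ ($N = \sqrt{-55} = i \sqrt{55} \approx 7.4162 i$)
$\frac{1}{23 \left(N + u{\left(-8,6 \right)}\right) + a{\left(-237 \right)}} = \frac{1}{23 \left(i \sqrt{55} + 6^{2}\right) - 237} = \frac{1}{23 \left(i \sqrt{55} + 36\right) - 237} = \frac{1}{23 \left(36 + i \sqrt{55}\right) - 237} = \frac{1}{\left(828 + 23 i \sqrt{55}\right) - 237} = \frac{1}{591 + 23 i \sqrt{55}}$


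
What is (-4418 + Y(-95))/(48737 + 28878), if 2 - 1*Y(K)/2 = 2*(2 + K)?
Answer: -94/1805 ≈ -0.052078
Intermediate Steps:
Y(K) = -4 - 4*K (Y(K) = 4 - 4*(2 + K) = 4 - 2*(4 + 2*K) = 4 + (-8 - 4*K) = -4 - 4*K)
(-4418 + Y(-95))/(48737 + 28878) = (-4418 + (-4 - 4*(-95)))/(48737 + 28878) = (-4418 + (-4 + 380))/77615 = (-4418 + 376)*(1/77615) = -4042*1/77615 = -94/1805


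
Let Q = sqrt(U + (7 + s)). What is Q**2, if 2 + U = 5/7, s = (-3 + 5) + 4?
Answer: 82/7 ≈ 11.714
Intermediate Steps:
s = 6 (s = 2 + 4 = 6)
U = -9/7 (U = -2 + 5/7 = -9/7 ≈ -1.2857)
Q = sqrt(574)/7 (Q = sqrt(-9/7 + (7 + 6)) = sqrt(-9/7 + 13) = sqrt(82/7) = sqrt(574)/7 ≈ 3.4226)
Q**2 = (sqrt(574)/7)**2 = 82/7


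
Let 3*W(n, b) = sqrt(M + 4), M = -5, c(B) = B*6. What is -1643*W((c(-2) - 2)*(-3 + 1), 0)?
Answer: -1643*I/3 ≈ -547.67*I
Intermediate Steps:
c(B) = 6*B
W(n, b) = I/3 (W(n, b) = sqrt(-5 + 4)/3 = sqrt(-1)/3 = I/3)
-1643*W((c(-2) - 2)*(-3 + 1), 0) = -1643*I/3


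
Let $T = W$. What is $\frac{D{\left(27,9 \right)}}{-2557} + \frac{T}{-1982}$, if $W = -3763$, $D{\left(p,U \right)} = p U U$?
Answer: $\frac{5287357}{5067974} \approx 1.0433$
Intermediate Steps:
$D{\left(p,U \right)} = p U^{2}$
$T = -3763$
$\frac{D{\left(27,9 \right)}}{-2557} + \frac{T}{-1982} = \frac{27 \cdot 9^{2}}{-2557} - \frac{3763}{-1982} = 27 \cdot 81 \left(- \frac{1}{2557}\right) - - \frac{3763}{1982} = 2187 \left(- \frac{1}{2557}\right) + \frac{3763}{1982} = - \frac{2187}{2557} + \frac{3763}{1982} = \frac{5287357}{5067974}$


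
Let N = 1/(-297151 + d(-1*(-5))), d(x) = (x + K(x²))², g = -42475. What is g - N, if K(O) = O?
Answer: -12583261224/296251 ≈ -42475.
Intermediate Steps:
d(x) = (x + x²)²
N = -1/296251 (N = 1/(-297151 + (-1*(-5))²*(1 - 1*(-5))²) = 1/(-297151 + 5²*(1 + 5)²) = 1/(-297151 + 25*6²) = 1/(-297151 + 25*36) = 1/(-297151 + 900) = 1/(-296251) = -1/296251 ≈ -3.3755e-6)
g - N = -42475 - 1*(-1/296251) = -42475 + 1/296251 = -12583261224/296251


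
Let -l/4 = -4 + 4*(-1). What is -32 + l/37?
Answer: -1152/37 ≈ -31.135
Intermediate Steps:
l = 32 (l = -4*(-4 + 4*(-1)) = -4*(-4 - 4) = -4*(-8) = 32)
-32 + l/37 = -32 + 32/37 = -1152/37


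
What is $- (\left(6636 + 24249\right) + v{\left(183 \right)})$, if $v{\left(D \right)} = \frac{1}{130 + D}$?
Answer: $- \frac{9667006}{313} \approx -30885.0$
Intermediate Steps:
$- (\left(6636 + 24249\right) + v{\left(183 \right)}) = - (\left(6636 + 24249\right) + \frac{1}{130 + 183}) = - (30885 + \frac{1}{313}) = \left(-1\right) \frac{9667006}{313} = - \frac{9667006}{313}$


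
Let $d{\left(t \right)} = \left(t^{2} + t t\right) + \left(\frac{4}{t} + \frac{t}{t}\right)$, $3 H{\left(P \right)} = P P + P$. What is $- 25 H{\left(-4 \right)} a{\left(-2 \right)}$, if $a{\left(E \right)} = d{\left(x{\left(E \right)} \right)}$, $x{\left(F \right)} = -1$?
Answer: $100$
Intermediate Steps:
$H{\left(P \right)} = \frac{P}{3} + \frac{P^{2}}{3}$ ($H{\left(P \right)} = \frac{P P + P}{3} = \frac{P^{2} + P}{3} = \frac{P + P^{2}}{3} = \frac{P}{3} + \frac{P^{2}}{3}$)
$d{\left(t \right)} = 1 + 2 t^{2} + \frac{4}{t}$ ($d{\left(t \right)} = \left(t^{2} + t^{2}\right) + \left(\frac{4}{t} + 1\right) = 2 t^{2} + \left(1 + \frac{4}{t}\right) = 1 + 2 t^{2} + \frac{4}{t}$)
$a{\left(E \right)} = -1$ ($a{\left(E \right)} = \frac{4 - 1 + 2 \left(-1\right)^{3}}{-1} = - (4 - 1 + 2 \left(-1\right)) = - (4 - 1 - 2) = \left(-1\right) 1 = -1$)
$- 25 H{\left(-4 \right)} a{\left(-2 \right)} = - 25 \cdot \frac{1}{3} \left(-4\right) \left(1 - 4\right) \left(-1\right) = - 25 \cdot \frac{1}{3} \left(-4\right) \left(-3\right) \left(-1\right) = \left(-25\right) 4 \left(-1\right) = \left(-100\right) \left(-1\right) = 100$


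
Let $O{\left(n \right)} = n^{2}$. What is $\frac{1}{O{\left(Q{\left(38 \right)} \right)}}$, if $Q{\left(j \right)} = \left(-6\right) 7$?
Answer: $\frac{1}{1764} \approx 0.00056689$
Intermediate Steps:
$Q{\left(j \right)} = -42$
$\frac{1}{O{\left(Q{\left(38 \right)} \right)}} = \frac{1}{\left(-42\right)^{2}} = \frac{1}{1764}$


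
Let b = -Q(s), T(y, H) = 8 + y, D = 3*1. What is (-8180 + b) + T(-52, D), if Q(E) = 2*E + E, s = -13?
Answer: -8185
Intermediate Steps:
Q(E) = 3*E
D = 3
b = 39 (b = -3*(-13) = -1*(-39) = 39)
(-8180 + b) + T(-52, D) = (-8180 + 39) + (8 - 52) = -8141 - 44 = -8185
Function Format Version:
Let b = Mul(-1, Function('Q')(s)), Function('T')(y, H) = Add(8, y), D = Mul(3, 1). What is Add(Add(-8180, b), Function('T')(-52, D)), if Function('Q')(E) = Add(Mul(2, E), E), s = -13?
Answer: -8185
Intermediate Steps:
Function('Q')(E) = Mul(3, E)
D = 3
b = 39 (b = Mul(-1, Mul(3, -13)) = Mul(-1, -39) = 39)
Add(Add(-8180, b), Function('T')(-52, D)) = Add(Add(-8180, 39), Add(8, -52)) = Add(-8141, -44) = -8185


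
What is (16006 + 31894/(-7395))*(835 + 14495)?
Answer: 120935790472/493 ≈ 2.4531e+8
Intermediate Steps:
(16006 + 31894/(-7395))*(835 + 14495) = (16006 + 31894*(-1/7395))*15330 = (16006 - 31894/7395)*15330 = (118332476/7395)*15330 = 120935790472/493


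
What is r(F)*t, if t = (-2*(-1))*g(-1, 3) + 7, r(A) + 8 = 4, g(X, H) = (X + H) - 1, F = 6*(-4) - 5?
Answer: -36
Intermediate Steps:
F = -29 (F = -24 - 5 = -29)
g(X, H) = -1 + H + X (g(X, H) = (H + X) - 1 = -1 + H + X)
r(A) = -4 (r(A) = -8 + 4 = -4)
t = 9 (t = (-2*(-1))*(-1 + 3 - 1) + 7 = 2*1 + 7 = 2 + 7 = 9)
r(F)*t = -4*9 = -36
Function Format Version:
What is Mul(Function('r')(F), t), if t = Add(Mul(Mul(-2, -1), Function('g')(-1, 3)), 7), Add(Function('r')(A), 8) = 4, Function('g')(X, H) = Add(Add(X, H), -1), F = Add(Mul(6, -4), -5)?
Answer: -36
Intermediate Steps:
F = -29 (F = Add(-24, -5) = -29)
Function('g')(X, H) = Add(-1, H, X) (Function('g')(X, H) = Add(Add(H, X), -1) = Add(-1, H, X))
Function('r')(A) = -4 (Function('r')(A) = Add(-8, 4) = -4)
t = 9 (t = Add(Mul(Mul(-2, -1), Add(-1, 3, -1)), 7) = Add(Mul(2, 1), 7) = Add(2, 7) = 9)
Mul(Function('r')(F), t) = Mul(-4, 9) = -36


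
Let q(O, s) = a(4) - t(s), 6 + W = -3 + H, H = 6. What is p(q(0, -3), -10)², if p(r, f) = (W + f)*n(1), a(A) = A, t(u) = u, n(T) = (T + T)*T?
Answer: 676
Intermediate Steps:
n(T) = 2*T² (n(T) = (2*T)*T = 2*T²)
W = -3 (W = -6 + (-3 + 6) = -6 + 3 = -3)
q(O, s) = 4 - s
p(r, f) = -6 + 2*f (p(r, f) = (-3 + f)*(2*1²) = (-3 + f)*(2*1) = (-3 + f)*2 = -6 + 2*f)
p(q(0, -3), -10)² = (-6 + 2*(-10))² = (-6 - 20)² = (-26)² = 676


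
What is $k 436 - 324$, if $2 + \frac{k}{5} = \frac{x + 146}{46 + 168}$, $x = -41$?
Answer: $- \frac{386738}{107} \approx -3614.4$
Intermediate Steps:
$k = - \frac{1615}{214}$ ($k = -10 + 5 \frac{-41 + 146}{46 + 168} = -10 + 5 \cdot \frac{105}{214} = -10 + \frac{525}{214} = - \frac{1615}{214} \approx -7.5467$)
$k 436 - 324 = \left(- \frac{1615}{214}\right) 436 - 324 = - \frac{352070}{107} - 324 = - \frac{386738}{107}$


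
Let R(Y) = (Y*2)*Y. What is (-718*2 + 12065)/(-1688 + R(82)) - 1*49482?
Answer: -193965897/3920 ≈ -49481.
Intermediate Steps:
R(Y) = 2*Y² (R(Y) = (2*Y)*Y = 2*Y²)
(-718*2 + 12065)/(-1688 + R(82)) - 1*49482 = (-718*2 + 12065)/(-1688 + 2*82²) - 1*49482 = (-1436 + 12065)/(-1688 + 2*6724) - 49482 = 10629/(-1688 + 13448) - 49482 = 10629/11760 - 49482 = 10629*(1/11760) - 49482 = 3543/3920 - 49482 = -193965897/3920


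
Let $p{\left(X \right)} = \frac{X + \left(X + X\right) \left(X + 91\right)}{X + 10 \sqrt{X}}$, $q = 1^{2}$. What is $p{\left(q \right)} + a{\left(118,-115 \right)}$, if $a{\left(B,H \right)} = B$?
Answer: $\frac{1483}{11} \approx 134.82$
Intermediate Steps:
$q = 1$
$p{\left(X \right)} = \frac{X + 2 X \left(91 + X\right)}{X + 10 \sqrt{X}}$
$p{\left(q \right)} + a{\left(118,-115 \right)} = 1 \frac{1}{1 + 10 \sqrt{1}} \left(183 + 2 \cdot 1\right) + 118 = 1 \frac{1}{1 + 10 \cdot 1} \left(183 + 2\right) + 118 = 1 \frac{1}{1 + 10} \cdot 185 + 118 = 1 \cdot \frac{1}{11} \cdot 185 + 118 = \frac{185}{11} + 118 = \frac{1483}{11}$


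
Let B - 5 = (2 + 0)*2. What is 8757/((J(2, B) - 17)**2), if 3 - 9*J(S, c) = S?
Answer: 709317/23104 ≈ 30.701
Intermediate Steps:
B = 9 (B = 5 + (2 + 0)*2 = 5 + 2*2 = 5 + 4 = 9)
J(S, c) = 1/3 - S/9
8757/((J(2, B) - 17)**2) = 8757/(((1/3 - 1/9*2) - 17)**2) = 8757/(((1/3 - 2/9) - 17)**2) = 8757/((1/9 - 17)**2) = 8757/((-152/9)**2) = 8757/(23104/81) = 8757*(81/23104) = 709317/23104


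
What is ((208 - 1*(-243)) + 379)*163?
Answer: 135290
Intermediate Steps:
((208 - 1*(-243)) + 379)*163 = ((208 + 243) + 379)*163 = (451 + 379)*163 = 830*163 = 135290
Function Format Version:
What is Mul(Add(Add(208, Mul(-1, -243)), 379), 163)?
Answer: 135290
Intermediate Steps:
Mul(Add(Add(208, Mul(-1, -243)), 379), 163) = Mul(Add(Add(208, 243), 379), 163) = Mul(Add(451, 379), 163) = Mul(830, 163) = 135290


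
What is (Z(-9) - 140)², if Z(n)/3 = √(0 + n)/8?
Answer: 1254319/64 - 315*I ≈ 19599.0 - 315.0*I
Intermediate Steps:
Z(n) = 3*√n/8 (Z(n) = 3*(√(0 + n)/8) = 3*(√n*(⅛)) = 3*(√n/8) = 3*√n/8)
(Z(-9) - 140)² = (3*√(-9)/8 - 140)² = (3*(3*I)/8 - 140)² = (9*I/8 - 140)² = (-140 + 9*I/8)²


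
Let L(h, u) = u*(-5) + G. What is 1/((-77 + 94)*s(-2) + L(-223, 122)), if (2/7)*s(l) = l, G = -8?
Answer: -1/737 ≈ -0.0013569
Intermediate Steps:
s(l) = 7*l/2
L(h, u) = -8 - 5*u (L(h, u) = u*(-5) - 8 = -5*u - 8 = -8 - 5*u)
1/((-77 + 94)*s(-2) + L(-223, 122)) = 1/((-77 + 94)*((7/2)*(-2)) + (-8 - 5*122)) = 1/(17*(-7) + (-8 - 610)) = 1/(-119 - 618) = 1/(-737) = -1/737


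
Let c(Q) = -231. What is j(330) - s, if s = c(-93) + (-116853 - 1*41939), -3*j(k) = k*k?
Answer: 122723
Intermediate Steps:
j(k) = -k²/3 (j(k) = -k*k/3 = -k²/3)
s = -159023 (s = -231 + (-116853 - 1*41939) = -231 + (-116853 - 41939) = -231 - 158792 = -159023)
j(330) - s = -⅓*330² - 1*(-159023) = -⅓*108900 + 159023 = -36300 + 159023 = 122723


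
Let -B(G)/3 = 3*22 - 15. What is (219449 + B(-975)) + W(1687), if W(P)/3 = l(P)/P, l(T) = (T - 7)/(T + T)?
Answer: 89158517192/406567 ≈ 2.1930e+5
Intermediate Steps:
B(G) = -153 (B(G) = -3*(3*22 - 15) = -3*(66 - 15) = -3*51 = -153)
l(T) = (-7 + T)/(2*T) (l(T) = (-7 + T)/((2*T)) = (-7 + T)*(1/(2*T)) = (-7 + T)/(2*T))
W(P) = 3*(-7 + P)/(2*P²) (W(P) = 3*(((-7 + P)/(2*P))/P) = 3*((-7 + P)/(2*P²)) = 3*(-7 + P)/(2*P²))
(219449 + B(-975)) + W(1687) = (219449 - 153) + (3/2)*(-7 + 1687)/1687² = 219296 + (3/2)*(1/2845969)*1680 = 219296 + 360/406567 = 89158517192/406567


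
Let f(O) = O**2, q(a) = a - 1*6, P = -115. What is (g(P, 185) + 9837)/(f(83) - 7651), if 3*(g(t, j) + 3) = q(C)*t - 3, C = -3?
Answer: -5089/381 ≈ -13.357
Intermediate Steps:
q(a) = -6 + a (q(a) = a - 6 = -6 + a)
g(t, j) = -4 - 3*t (g(t, j) = -3 + ((-6 - 3)*t - 3)/3 = -3 + (-9*t - 3)/3 = -3 + (-3 - 9*t)/3 = -3 + (-1 - 3*t) = -4 - 3*t)
(g(P, 185) + 9837)/(f(83) - 7651) = ((-4 - 3*(-115)) + 9837)/(83**2 - 7651) = ((-4 + 345) + 9837)/(6889 - 7651) = (341 + 9837)/(-762) = 10178*(-1/762) = -5089/381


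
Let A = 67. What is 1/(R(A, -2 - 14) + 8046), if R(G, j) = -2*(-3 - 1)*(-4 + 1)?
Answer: 1/8022 ≈ 0.00012466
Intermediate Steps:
R(G, j) = -24 (R(G, j) = -(-8)*(-3) = -2*12 = -24)
1/(R(A, -2 - 14) + 8046) = 1/(-24 + 8046) = 1/8022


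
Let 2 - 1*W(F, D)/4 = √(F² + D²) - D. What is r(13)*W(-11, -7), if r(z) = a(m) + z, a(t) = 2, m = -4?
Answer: -300 - 60*√170 ≈ -1082.3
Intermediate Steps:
W(F, D) = 8 - 4*√(D² + F²) + 4*D (W(F, D) = 8 - 4*(√(F² + D²) - D) = 8 - 4*(√(D² + F²) - D) = 8 + (-4*√(D² + F²) + 4*D) = 8 - 4*√(D² + F²) + 4*D)
r(z) = 2 + z
r(13)*W(-11, -7) = (2 + 13)*(8 - 4*√((-7)² + (-11)²) + 4*(-7)) = 15*(8 - 4*√(49 + 121) - 28) = 15*(8 - 4*√170 - 28) = 15*(-20 - 4*√170) = -300 - 60*√170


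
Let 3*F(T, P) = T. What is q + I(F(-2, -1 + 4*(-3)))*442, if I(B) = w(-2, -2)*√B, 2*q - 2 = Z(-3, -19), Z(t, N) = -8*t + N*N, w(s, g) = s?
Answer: 387/2 - 884*I*√6/3 ≈ 193.5 - 721.78*I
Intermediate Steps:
F(T, P) = T/3
Z(t, N) = N² - 8*t (Z(t, N) = -8*t + N² = N² - 8*t)
q = 387/2 (q = 1 + ((-19)² - 8*(-3))/2 = 1 + (361 + 24)/2 = 1 + (½)*385 = 1 + 385/2 = 387/2 ≈ 193.50)
I(B) = -2*√B
q + I(F(-2, -1 + 4*(-3)))*442 = 387/2 - 2*I*√6/3*442 = 387/2 - 884*I*√6/3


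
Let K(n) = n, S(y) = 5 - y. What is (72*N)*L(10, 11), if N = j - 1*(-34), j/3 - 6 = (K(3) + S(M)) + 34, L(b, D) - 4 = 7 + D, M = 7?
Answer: 248688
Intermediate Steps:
L(b, D) = 11 + D (L(b, D) = 4 + (7 + D) = 11 + D)
j = 123 (j = 18 + 3*((3 + (5 - 1*7)) + 34) = 18 + 3*((3 + (5 - 7)) + 34) = 18 + 3*((3 - 2) + 34) = 18 + 3*(1 + 34) = 18 + 3*35 = 18 + 105 = 123)
N = 157 (N = 123 - 1*(-34) = 123 + 34 = 157)
(72*N)*L(10, 11) = (72*157)*(11 + 11) = 11304*22 = 248688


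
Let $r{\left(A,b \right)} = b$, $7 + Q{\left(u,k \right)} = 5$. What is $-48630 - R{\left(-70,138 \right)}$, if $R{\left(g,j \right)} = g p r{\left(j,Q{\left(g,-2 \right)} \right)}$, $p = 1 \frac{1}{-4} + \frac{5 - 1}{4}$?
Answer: $-48735$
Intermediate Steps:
$Q{\left(u,k \right)} = -2$ ($Q{\left(u,k \right)} = -7 + 5 = -2$)
$p = \frac{3}{4}$ ($p = 1 \left(- \frac{1}{4}\right) + 4 \cdot \frac{1}{4} = - \frac{1}{4} + 1 = \frac{3}{4} \approx 0.75$)
$R{\left(g,j \right)} = - \frac{3 g}{2}$ ($R{\left(g,j \right)} = g \frac{3}{4} \left(-2\right) = \frac{3 g}{4} \left(-2\right) = - \frac{3 g}{2}$)
$-48630 - R{\left(-70,138 \right)} = -48630 - \left(- \frac{3}{2}\right) \left(-70\right) = -48630 - 105 = -48735$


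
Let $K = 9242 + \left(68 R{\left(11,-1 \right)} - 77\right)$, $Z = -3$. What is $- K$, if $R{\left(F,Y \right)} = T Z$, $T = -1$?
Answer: $-9369$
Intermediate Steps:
$R{\left(F,Y \right)} = 3$ ($R{\left(F,Y \right)} = \left(-1\right) \left(-3\right) = 3$)
$K = 9369$ ($K = 9242 + \left(68 \cdot 3 - 77\right) = 9242 + \left(204 - 77\right) = 9242 + 127 = 9369$)
$- K = \left(-1\right) 9369 = -9369$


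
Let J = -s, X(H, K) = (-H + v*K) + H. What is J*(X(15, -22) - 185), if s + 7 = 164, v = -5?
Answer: 11775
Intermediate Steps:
s = 157 (s = -7 + 164 = 157)
X(H, K) = -5*K (X(H, K) = (-H - 5*K) + H = -5*K)
J = -157 (J = -1*157 = -157)
J*(X(15, -22) - 185) = -157*(-5*(-22) - 185) = -157*(110 - 185) = -157*(-75) = 11775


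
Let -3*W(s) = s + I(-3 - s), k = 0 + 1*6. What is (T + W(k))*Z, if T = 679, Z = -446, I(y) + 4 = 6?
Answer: -904934/3 ≈ -3.0164e+5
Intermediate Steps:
k = 6 (k = 0 + 6 = 6)
I(y) = 2 (I(y) = -4 + 6 = 2)
W(s) = -⅔ - s/3 (W(s) = -(s + 2)/3 = -(2 + s)/3 = -⅔ - s/3)
(T + W(k))*Z = (679 + (-⅔ - ⅓*6))*(-446) = (679 + (-⅔ - 2))*(-446) = (679 - 8/3)*(-446) = (2029/3)*(-446) = -904934/3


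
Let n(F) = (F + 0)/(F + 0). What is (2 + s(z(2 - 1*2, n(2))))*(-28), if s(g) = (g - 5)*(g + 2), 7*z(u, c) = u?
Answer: 224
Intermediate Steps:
n(F) = 1 (n(F) = F/F = 1)
z(u, c) = u/7
s(g) = (-5 + g)*(2 + g)
(2 + s(z(2 - 1*2, n(2))))*(-28) = (2 + (-10 + ((2 - 1*2)/7)² - 3*(2 - 1*2)/7))*(-28) = (2 + (-10 + ((2 - 2)/7)² - 3*(2 - 2)/7))*(-28) = (2 + (-10 + ((⅐)*0)² - 3*0/7))*(-28) = (2 + (-10 + 0² - 3*0))*(-28) = (2 + (-10 + 0 + 0))*(-28) = (2 - 10)*(-28) = -8*(-28) = 224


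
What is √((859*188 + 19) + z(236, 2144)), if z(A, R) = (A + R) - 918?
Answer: √162973 ≈ 403.70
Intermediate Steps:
z(A, R) = -918 + A + R
√((859*188 + 19) + z(236, 2144)) = √((859*188 + 19) + (-918 + 236 + 2144)) = √((161492 + 19) + 1462) = √(161511 + 1462) = √162973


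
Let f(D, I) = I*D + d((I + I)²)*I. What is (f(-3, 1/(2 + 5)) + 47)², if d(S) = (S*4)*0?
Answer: 106276/49 ≈ 2168.9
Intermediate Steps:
d(S) = 0 (d(S) = (4*S)*0 = 0)
f(D, I) = D*I (f(D, I) = I*D + 0*I = D*I + 0 = D*I)
(f(-3, 1/(2 + 5)) + 47)² = (-3/(2 + 5) + 47)² = (-3/7 + 47)² = (326/7)² = 106276/49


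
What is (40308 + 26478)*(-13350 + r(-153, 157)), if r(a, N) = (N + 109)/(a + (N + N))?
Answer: -20504103432/23 ≈ -8.9148e+8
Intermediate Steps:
r(a, N) = (109 + N)/(a + 2*N)
(40308 + 26478)*(-13350 + r(-153, 157)) = (40308 + 26478)*(-13350 + (109 + 157)/(-153 + 2*157)) = 66786*(-13350 + 266/(-153 + 314)) = 66786*(-13350 + 266/161) = 66786*(-13350 + (1/161)*266) = 66786*(-13350 + 38/23) = 66786*(-307012/23) = -20504103432/23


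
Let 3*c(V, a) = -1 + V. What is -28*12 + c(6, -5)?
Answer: -1003/3 ≈ -334.33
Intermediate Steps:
c(V, a) = -⅓ + V/3 (c(V, a) = (-1 + V)/3 = -⅓ + V/3)
-28*12 + c(6, -5) = -28*12 + (-⅓ + (⅓)*6) = -336 + (-⅓ + 2) = -336 + 5/3 = -1003/3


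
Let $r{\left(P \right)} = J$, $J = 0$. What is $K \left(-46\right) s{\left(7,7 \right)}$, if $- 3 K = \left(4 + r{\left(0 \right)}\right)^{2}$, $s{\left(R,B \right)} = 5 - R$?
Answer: $- \frac{1472}{3} \approx -490.67$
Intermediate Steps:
$r{\left(P \right)} = 0$
$K = - \frac{16}{3}$ ($K = - \frac{\left(4 + 0\right)^{2}}{3} = - \frac{4^{2}}{3} = \left(- \frac{1}{3}\right) 16 = - \frac{16}{3} \approx -5.3333$)
$K \left(-46\right) s{\left(7,7 \right)} = \left(- \frac{16}{3}\right) \left(-46\right) \left(5 - 7\right) = \frac{736 \left(5 - 7\right)}{3} = \frac{736}{3} \left(-2\right) = - \frac{1472}{3}$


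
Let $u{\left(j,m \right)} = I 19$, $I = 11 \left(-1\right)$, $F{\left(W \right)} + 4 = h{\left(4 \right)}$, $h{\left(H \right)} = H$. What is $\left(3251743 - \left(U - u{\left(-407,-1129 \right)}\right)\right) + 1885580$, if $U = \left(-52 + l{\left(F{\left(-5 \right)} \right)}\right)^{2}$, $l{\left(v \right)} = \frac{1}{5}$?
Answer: $\frac{128360769}{25} \approx 5.1344 \cdot 10^{6}$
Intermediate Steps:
$F{\left(W \right)} = 0$ ($F{\left(W \right)} = -4 + 4 = 0$)
$l{\left(v \right)} = \frac{1}{5}$
$I = -11$
$U = \frac{67081}{25}$ ($U = \left(-52 + \frac{1}{5}\right)^{2} = \left(- \frac{259}{5}\right)^{2} = \frac{67081}{25} \approx 2683.2$)
$u{\left(j,m \right)} = -209$ ($u{\left(j,m \right)} = \left(-11\right) 19 = -209$)
$\left(3251743 - \left(U - u{\left(-407,-1129 \right)}\right)\right) + 1885580 = \left(3251743 - \frac{72306}{25}\right) + 1885580 = \frac{81221269}{25} + 1885580 = \frac{128360769}{25}$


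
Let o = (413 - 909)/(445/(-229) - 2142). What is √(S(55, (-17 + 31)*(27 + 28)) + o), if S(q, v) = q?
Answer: √13313222246687/490963 ≈ 7.4318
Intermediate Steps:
o = 113584/490963 (o = -496/(445*(-1/229) - 2142) = -496/(-445/229 - 2142) = -496/(-490963/229) = -496*(-229/490963) = 113584/490963 ≈ 0.23135)
√(S(55, (-17 + 31)*(27 + 28)) + o) = √(55 + 113584/490963) = √(27116549/490963) = √13313222246687/490963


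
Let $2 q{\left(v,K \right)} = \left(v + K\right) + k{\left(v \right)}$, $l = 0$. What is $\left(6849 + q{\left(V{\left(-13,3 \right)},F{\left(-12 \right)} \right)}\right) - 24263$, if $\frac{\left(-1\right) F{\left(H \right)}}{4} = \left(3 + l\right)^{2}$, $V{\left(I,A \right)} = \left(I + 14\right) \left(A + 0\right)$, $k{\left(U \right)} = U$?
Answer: $-17429$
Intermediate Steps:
$V{\left(I,A \right)} = A \left(14 + I\right)$ ($V{\left(I,A \right)} = \left(14 + I\right) A = A \left(14 + I\right)$)
$F{\left(H \right)} = -36$ ($F{\left(H \right)} = - 4 \left(3 + 0\right)^{2} = - 4 \cdot 3^{2} = \left(-4\right) 9 = -36$)
$q{\left(v,K \right)} = v + \frac{K}{2}$ ($q{\left(v,K \right)} = \frac{\left(v + K\right) + v}{2} = \frac{\left(K + v\right) + v}{2} = \frac{K + 2 v}{2} = v + \frac{K}{2}$)
$\left(6849 + q{\left(V{\left(-13,3 \right)},F{\left(-12 \right)} \right)}\right) - 24263 = \left(6849 + \left(3 \left(14 - 13\right) + \frac{1}{2} \left(-36\right)\right)\right) - 24263 = \left(6849 + \left(3 \cdot 1 - 18\right)\right) - 24263 = \left(6849 + \left(3 - 18\right)\right) - 24263 = \left(6849 - 15\right) - 24263 = 6834 - 24263 = -17429$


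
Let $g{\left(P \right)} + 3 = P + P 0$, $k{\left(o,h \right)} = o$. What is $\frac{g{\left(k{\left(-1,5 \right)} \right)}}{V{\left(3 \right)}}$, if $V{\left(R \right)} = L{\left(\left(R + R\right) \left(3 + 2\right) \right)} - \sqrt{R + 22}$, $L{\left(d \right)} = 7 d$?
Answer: $- \frac{4}{205} \approx -0.019512$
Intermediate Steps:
$g{\left(P \right)} = -3 + P$ ($g{\left(P \right)} = -3 + \left(P + P 0\right) = -3 + \left(P + 0\right) = -3 + P$)
$V{\left(R \right)} = - \sqrt{22 + R} + 70 R$ ($V{\left(R \right)} = 7 \left(R + R\right) \left(3 + 2\right) - \sqrt{R + 22} = 7 \cdot 2 R 5 - \sqrt{22 + R} = 7 \cdot 10 R - \sqrt{22 + R} = 70 R - \sqrt{22 + R} = - \sqrt{22 + R} + 70 R$)
$\frac{g{\left(k{\left(-1,5 \right)} \right)}}{V{\left(3 \right)}} = \frac{-3 - 1}{- \sqrt{22 + 3} + 70 \cdot 3} = - \frac{4}{- \sqrt{25} + 210} = - \frac{4}{\left(-1\right) 5 + 210} = - \frac{4}{-5 + 210} = - \frac{4}{205}$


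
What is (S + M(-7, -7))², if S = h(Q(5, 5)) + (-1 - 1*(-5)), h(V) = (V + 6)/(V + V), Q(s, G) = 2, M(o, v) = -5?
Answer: 1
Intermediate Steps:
h(V) = (6 + V)/(2*V) (h(V) = (6 + V)/((2*V)) = (6 + V)*(1/(2*V)) = (6 + V)/(2*V))
S = 6 (S = (½)*(6 + 2)/2 + (-1 - 1*(-5)) = (½)*(½)*8 + (-1 + 5) = 2 + 4 = 6)
(S + M(-7, -7))² = (6 - 5)² = 1² = 1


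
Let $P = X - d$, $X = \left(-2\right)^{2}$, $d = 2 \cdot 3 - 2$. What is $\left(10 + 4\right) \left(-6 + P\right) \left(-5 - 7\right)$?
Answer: $1008$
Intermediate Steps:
$d = 4$ ($d = 6 - 2 = 4$)
$X = 4$
$P = 0$ ($P = 4 - 4 = 0$)
$\left(10 + 4\right) \left(-6 + P\right) \left(-5 - 7\right) = \left(10 + 4\right) \left(-6 + 0\right) \left(-5 - 7\right) = 14 \left(\left(-6\right) \left(-12\right)\right) = 14 \cdot 72 = 1008$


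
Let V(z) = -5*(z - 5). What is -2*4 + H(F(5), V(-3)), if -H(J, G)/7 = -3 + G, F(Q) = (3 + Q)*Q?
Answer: -267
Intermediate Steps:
V(z) = 25 - 5*z (V(z) = -5*(-5 + z) = 25 - 5*z)
F(Q) = Q*(3 + Q)
H(J, G) = 21 - 7*G (H(J, G) = -7*(-3 + G) = 21 - 7*G)
-2*4 + H(F(5), V(-3)) = -2*4 + (21 - 7*(25 - 5*(-3))) = -8 + (21 - 7*(25 + 15)) = -8 + (21 - 7*40) = -8 + (21 - 280) = -8 - 259 = -267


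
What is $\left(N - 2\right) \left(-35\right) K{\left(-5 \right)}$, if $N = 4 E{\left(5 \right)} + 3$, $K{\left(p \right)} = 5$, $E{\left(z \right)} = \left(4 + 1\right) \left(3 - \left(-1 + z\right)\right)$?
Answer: $3325$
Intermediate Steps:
$E{\left(z \right)} = 20 - 5 z$ ($E{\left(z \right)} = 5 \left(4 - z\right) = 20 - 5 z$)
$N = -17$ ($N = 4 \left(20 - 25\right) + 3 = 4 \left(-5\right) + 3 = -20 + 3 = -17$)
$\left(N - 2\right) \left(-35\right) K{\left(-5 \right)} = \left(-17 - 2\right) \left(-35\right) 5 = \left(-19\right) \left(-35\right) 5 = 665 \cdot 5 = 3325$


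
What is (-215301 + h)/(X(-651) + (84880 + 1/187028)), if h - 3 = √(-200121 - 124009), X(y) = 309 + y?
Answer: -1491361272/585591595 + 187028*I*√324130/15810973065 ≈ -2.5468 + 0.0067345*I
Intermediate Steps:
h = 3 + I*√324130 (h = 3 + √(-200121 - 124009) = 3 + √(-324130) = 3 + I*√324130 ≈ 3.0 + 569.32*I)
(-215301 + h)/(X(-651) + (84880 + 1/187028)) = (-215301 + (3 + I*√324130))/((309 - 651) + (84880 + 1/187028)) = (-215298 + I*√324130)/(-342 + (84880 + 1/187028)) = (-215298 + I*√324130)/(-342 + 15874936641/187028) = (-215298 + I*√324130)/(15810973065/187028) = (-215298 + I*√324130)*(187028/15810973065) = -1491361272/585591595 + 187028*I*√324130/15810973065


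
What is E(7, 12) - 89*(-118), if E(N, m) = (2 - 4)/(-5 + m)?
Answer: 73512/7 ≈ 10502.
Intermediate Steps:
E(N, m) = -2/(-5 + m)
E(7, 12) - 89*(-118) = -2/(-5 + 12) - 89*(-118) = -2/7 + 10502 = 73512/7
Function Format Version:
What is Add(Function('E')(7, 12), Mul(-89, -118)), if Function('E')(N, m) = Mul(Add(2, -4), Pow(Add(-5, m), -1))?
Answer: Rational(73512, 7) ≈ 10502.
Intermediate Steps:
Function('E')(N, m) = Mul(-2, Pow(Add(-5, m), -1))
Add(Function('E')(7, 12), Mul(-89, -118)) = Add(Mul(-2, Pow(Add(-5, 12), -1)), Mul(-89, -118)) = Add(Mul(-2, Pow(7, -1)), 10502) = Add(Mul(-2, Rational(1, 7)), 10502) = Add(Rational(-2, 7), 10502) = Rational(73512, 7)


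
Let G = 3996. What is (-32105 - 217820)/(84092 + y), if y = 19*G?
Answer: -249925/160016 ≈ -1.5619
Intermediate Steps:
y = 75924 (y = 19*3996 = 75924)
(-32105 - 217820)/(84092 + y) = (-32105 - 217820)/(84092 + 75924) = -249925/160016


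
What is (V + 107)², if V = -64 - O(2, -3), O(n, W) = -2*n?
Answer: 2209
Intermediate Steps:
V = -60 (V = -64 - (-2)*2 = -64 - 1*(-4) = -64 + 4 = -60)
(V + 107)² = (-60 + 107)² = 47² = 2209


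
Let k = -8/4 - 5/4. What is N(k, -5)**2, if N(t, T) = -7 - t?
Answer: 225/16 ≈ 14.063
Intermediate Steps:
k = -13/4 (k = -8*1/4 - 5*1/4 = -2 - 5/4 = -13/4 ≈ -3.2500)
N(k, -5)**2 = (-7 - 1*(-13/4))**2 = (-7 + 13/4)**2 = (-15/4)**2 = 225/16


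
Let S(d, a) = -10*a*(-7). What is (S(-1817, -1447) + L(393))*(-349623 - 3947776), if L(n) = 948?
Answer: 431209610458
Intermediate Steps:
S(d, a) = 70*a
(S(-1817, -1447) + L(393))*(-349623 - 3947776) = (70*(-1447) + 948)*(-349623 - 3947776) = (-101290 + 948)*(-4297399) = -100342*(-4297399) = 431209610458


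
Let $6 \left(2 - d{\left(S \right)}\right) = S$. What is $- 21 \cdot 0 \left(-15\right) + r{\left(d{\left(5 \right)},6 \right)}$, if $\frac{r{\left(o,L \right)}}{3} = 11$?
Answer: $33$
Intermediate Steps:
$d{\left(S \right)} = 2 - \frac{S}{6}$
$r{\left(o,L \right)} = 33$ ($r{\left(o,L \right)} = 3 \cdot 11 = 33$)
$- 21 \cdot 0 \left(-15\right) + r{\left(d{\left(5 \right)},6 \right)} = - 21 \cdot 0 \left(-15\right) + 33 = \left(-21\right) 0 + 33 = 0 + 33 = 33$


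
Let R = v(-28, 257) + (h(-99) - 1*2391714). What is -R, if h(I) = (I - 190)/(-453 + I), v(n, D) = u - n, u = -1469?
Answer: 1321021271/552 ≈ 2.3932e+6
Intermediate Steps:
v(n, D) = -1469 - n
h(I) = (-190 + I)/(-453 + I)
R = -1321021271/552 (R = (-1469 - 1*(-28)) + ((-190 - 99)/(-453 - 99) - 1*2391714) = (-1469 + 28) + (-289/(-552) - 2391714) = -1441 + (-1/552*(-289) - 2391714) = -1441 + (289/552 - 2391714) = -1441 - 1320225839/552 = -1321021271/552 ≈ -2.3932e+6)
-R = -1*(-1321021271/552) = 1321021271/552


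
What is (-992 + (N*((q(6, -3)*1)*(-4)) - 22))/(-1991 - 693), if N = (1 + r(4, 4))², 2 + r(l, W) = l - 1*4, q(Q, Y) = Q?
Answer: 519/1342 ≈ 0.38674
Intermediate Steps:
r(l, W) = -6 + l (r(l, W) = -2 + (l - 1*4) = -2 + (l - 4) = -2 + (-4 + l) = -6 + l)
N = 1 (N = (1 + (-6 + 4))² = (1 - 2)² = (-1)² = 1)
(-992 + (N*((q(6, -3)*1)*(-4)) - 22))/(-1991 - 693) = (-992 + (1*((6*1)*(-4)) - 22))/(-1991 - 693) = (-992 + (1*(6*(-4)) - 22))/(-2684) = (-992 + (1*(-24) - 22))*(-1/2684) = (-992 + (-24 - 22))*(-1/2684) = (-992 - 46)*(-1/2684) = -1038*(-1/2684) = 519/1342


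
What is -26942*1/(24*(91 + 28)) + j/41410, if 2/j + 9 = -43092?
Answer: -4007201329661/424785353580 ≈ -9.4335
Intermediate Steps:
j = -2/43101 (j = 2/(-9 - 43092) = 2/(-43101) = 2*(-1/43101) = -2/43101 ≈ -4.6403e-5)
-26942*1/(24*(91 + 28)) + j/41410 = -26942*1/(24*(91 + 28)) - 2/43101/41410 = -26942/(119*24) - 2/43101*1/41410 = -26942/2856 - 1/892406205 = -26942*1/2856 - 1/892406205 = -13471/1428 - 1/892406205 = -4007201329661/424785353580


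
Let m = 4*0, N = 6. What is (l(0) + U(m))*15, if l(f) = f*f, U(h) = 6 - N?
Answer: 0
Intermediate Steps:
m = 0
U(h) = 0 (U(h) = 6 - 1*6 = 6 - 6 = 0)
l(f) = f²
(l(0) + U(m))*15 = (0² + 0)*15 = (0 + 0)*15 = 0*15 = 0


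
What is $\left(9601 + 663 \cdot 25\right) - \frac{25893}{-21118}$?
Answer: $\frac{552810661}{21118} \approx 26177.0$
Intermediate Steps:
$\left(9601 + 663 \cdot 25\right) - \frac{25893}{-21118} = \left(9601 + 16575\right) - - \frac{25893}{21118} = 26176 + \frac{25893}{21118} = \frac{552810661}{21118}$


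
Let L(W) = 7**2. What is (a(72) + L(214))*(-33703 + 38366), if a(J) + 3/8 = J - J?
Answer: 1813907/8 ≈ 2.2674e+5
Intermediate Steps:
L(W) = 49
a(J) = -3/8 (a(J) = -3/8 + (J - J) = -3/8 + 0 = -3/8)
(a(72) + L(214))*(-33703 + 38366) = (-3/8 + 49)*(-33703 + 38366) = (389/8)*4663 = 1813907/8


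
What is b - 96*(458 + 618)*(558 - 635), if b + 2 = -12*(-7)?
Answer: 7953874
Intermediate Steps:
b = 82 (b = -2 - 12*(-7) = -2 + 84 = 82)
b - 96*(458 + 618)*(558 - 635) = 82 - 96*(458 + 618)*(558 - 635) = 82 - 103296*(-77) = 82 - 96*(-82852) = 82 + 7953792 = 7953874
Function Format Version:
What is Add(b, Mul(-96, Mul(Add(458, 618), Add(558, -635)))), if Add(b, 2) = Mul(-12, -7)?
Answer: 7953874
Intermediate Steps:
b = 82 (b = Add(-2, Mul(-12, -7)) = Add(-2, 84) = 82)
Add(b, Mul(-96, Mul(Add(458, 618), Add(558, -635)))) = Add(82, Mul(-96, Mul(Add(458, 618), Add(558, -635)))) = Add(82, Mul(-96, Mul(1076, -77))) = Add(82, Mul(-96, -82852)) = Add(82, 7953792) = 7953874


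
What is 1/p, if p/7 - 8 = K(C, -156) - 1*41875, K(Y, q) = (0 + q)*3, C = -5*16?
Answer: -1/296345 ≈ -3.3744e-6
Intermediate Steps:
C = -80
K(Y, q) = 3*q (K(Y, q) = q*3 = 3*q)
p = -296345 (p = 56 + 7*(3*(-156) - 1*41875) = 56 + 7*(-468 - 41875) = 56 + 7*(-42343) = 56 - 296401 = -296345)
1/p = 1/(-296345) = -1/296345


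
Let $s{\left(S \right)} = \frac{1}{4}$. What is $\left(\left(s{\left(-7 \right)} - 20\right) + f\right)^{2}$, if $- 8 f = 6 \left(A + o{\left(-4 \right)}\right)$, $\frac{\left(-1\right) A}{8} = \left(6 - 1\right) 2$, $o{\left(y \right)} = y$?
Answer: $\frac{29929}{16} \approx 1870.6$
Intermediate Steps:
$A = -80$ ($A = - 8 \left(6 - 1\right) 2 = - 8 \cdot 5 \cdot 2 = \left(-8\right) 10 = -80$)
$s{\left(S \right)} = \frac{1}{4}$
$f = 63$ ($f = - \frac{6 \left(-80 - 4\right)}{8} = - \frac{6 \left(-84\right)}{8} = \left(- \frac{1}{8}\right) \left(-504\right) = 63$)
$\left(\left(s{\left(-7 \right)} - 20\right) + f\right)^{2} = \left(\left(\frac{1}{4} - 20\right) + 63\right)^{2} = \left(- \frac{79}{4} + 63\right)^{2} = \left(\frac{173}{4}\right)^{2} = \frac{29929}{16}$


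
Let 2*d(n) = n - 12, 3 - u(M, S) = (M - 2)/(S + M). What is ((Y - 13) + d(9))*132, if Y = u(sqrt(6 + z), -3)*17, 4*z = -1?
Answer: 60390/13 + 4488*sqrt(23)/13 ≈ 6301.1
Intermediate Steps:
z = -1/4 (z = (1/4)*(-1) = -1/4 ≈ -0.25000)
u(M, S) = 3 - (-2 + M)/(M + S) (u(M, S) = 3 - (M - 2)/(S + M) = 3 - (-2 + M)/(M + S))
Y = 17*(-7 + sqrt(23))/(-3 + sqrt(23)/2) (Y = ((2 + 2*sqrt(6 - 1/4) + 3*(-3))/(sqrt(6 - 1/4) - 3))*17 = ((2 + 2*sqrt(23/4) - 9)/(sqrt(23/4) - 3))*17 = ((2 + 2*(sqrt(23)/2) - 9)/(sqrt(23)/2 - 3))*17 = ((2 + sqrt(23) - 9)/(-3 + sqrt(23)/2))*17 = ((-7 + sqrt(23))/(-3 + sqrt(23)/2))*17 = 17*(-7 + sqrt(23))/(-3 + sqrt(23)/2) ≈ 62.235)
d(n) = -6 + n/2 (d(n) = (n - 12)/2 = (-12 + n)/2 = -6 + n/2)
((Y - 13) + d(9))*132 = (((646/13 + 34*sqrt(23)/13) - 13) + (-6 + (1/2)*9))*132 = ((477/13 + 34*sqrt(23)/13) + (-6 + 9/2))*132 = ((477/13 + 34*sqrt(23)/13) - 3/2)*132 = (915/26 + 34*sqrt(23)/13)*132 = 60390/13 + 4488*sqrt(23)/13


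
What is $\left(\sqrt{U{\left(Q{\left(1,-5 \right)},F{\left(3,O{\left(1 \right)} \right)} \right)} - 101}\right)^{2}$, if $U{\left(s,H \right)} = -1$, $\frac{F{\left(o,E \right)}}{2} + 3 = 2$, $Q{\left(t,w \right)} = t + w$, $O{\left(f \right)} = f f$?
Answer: $-102$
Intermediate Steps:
$O{\left(f \right)} = f^{2}$
$F{\left(o,E \right)} = -2$ ($F{\left(o,E \right)} = -6 + 2 \cdot 2 = -6 + 4 = -2$)
$\left(\sqrt{U{\left(Q{\left(1,-5 \right)},F{\left(3,O{\left(1 \right)} \right)} \right)} - 101}\right)^{2} = \left(\sqrt{-1 - 101}\right)^{2} = \left(\sqrt{-102}\right)^{2} = \left(i \sqrt{102}\right)^{2} = -102$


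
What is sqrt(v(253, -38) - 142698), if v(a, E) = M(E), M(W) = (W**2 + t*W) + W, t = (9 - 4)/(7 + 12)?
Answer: I*sqrt(141302) ≈ 375.9*I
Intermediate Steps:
t = 5/19 ≈ 0.26316
M(W) = W**2 + 24*W/19 (M(W) = (W**2 + 5*W/19) + W = W**2 + 24*W/19)
v(a, E) = E*(24 + 19*E)/19
sqrt(v(253, -38) - 142698) = sqrt((1/19)*(-38)*(24 + 19*(-38)) - 142698) = sqrt((1/19)*(-38)*(24 - 722) - 142698) = sqrt((1/19)*(-38)*(-698) - 142698) = sqrt(1396 - 142698) = sqrt(-141302) = I*sqrt(141302)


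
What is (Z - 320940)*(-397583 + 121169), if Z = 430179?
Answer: -30195188946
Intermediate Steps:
(Z - 320940)*(-397583 + 121169) = (430179 - 320940)*(-397583 + 121169) = 109239*(-276414) = -30195188946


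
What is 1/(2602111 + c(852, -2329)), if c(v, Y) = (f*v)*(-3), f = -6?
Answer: 1/2617447 ≈ 3.8205e-7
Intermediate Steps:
c(v, Y) = 18*v (c(v, Y) = -6*v*(-3) = 18*v)
1/(2602111 + c(852, -2329)) = 1/(2602111 + 18*852) = 1/(2602111 + 15336) = 1/2617447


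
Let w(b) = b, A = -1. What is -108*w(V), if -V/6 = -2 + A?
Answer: -1944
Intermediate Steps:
V = 18 (V = -6*(-2 - 1) = -6*(-3) = 18)
-108*w(V) = -108*18 = -1944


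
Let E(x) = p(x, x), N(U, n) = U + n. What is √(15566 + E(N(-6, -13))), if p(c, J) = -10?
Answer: 2*√3889 ≈ 124.72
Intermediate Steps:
E(x) = -10
√(15566 + E(N(-6, -13))) = √(15566 - 10) = √15556 = 2*√3889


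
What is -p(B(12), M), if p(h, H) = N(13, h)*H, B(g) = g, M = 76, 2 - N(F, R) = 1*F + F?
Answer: 1824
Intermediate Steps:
N(F, R) = 2 - 2*F (N(F, R) = 2 - (1*F + F) = 2 - (F + F) = 2 - 2*F)
p(h, H) = -24*H (p(h, H) = (2 - 2*13)*H = (2 - 26)*H = -24*H)
-p(B(12), M) = -(-24)*76 = -1*(-1824) = 1824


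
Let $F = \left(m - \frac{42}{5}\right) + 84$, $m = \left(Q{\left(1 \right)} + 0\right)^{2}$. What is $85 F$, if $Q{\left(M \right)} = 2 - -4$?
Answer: $9486$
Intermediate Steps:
$Q{\left(M \right)} = 6$ ($Q{\left(M \right)} = 2 + 4 = 6$)
$m = 36$ ($m = \left(6 + 0\right)^{2} = 6^{2} = 36$)
$F = \frac{558}{5}$ ($F = \left(36 - \frac{42}{5}\right) + 84 = \frac{138}{5} + 84 = \frac{558}{5} \approx 111.6$)
$85 F = 85 \cdot \frac{558}{5} = 9486$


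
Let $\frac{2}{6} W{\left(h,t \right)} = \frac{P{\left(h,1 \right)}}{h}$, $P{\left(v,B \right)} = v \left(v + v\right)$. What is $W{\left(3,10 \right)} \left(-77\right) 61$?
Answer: $-84546$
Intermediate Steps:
$P{\left(v,B \right)} = 2 v^{2}$ ($P{\left(v,B \right)} = v 2 v = 2 v^{2}$)
$W{\left(h,t \right)} = 6 h$ ($W{\left(h,t \right)} = 3 \frac{2 h^{2}}{h} = 3 \cdot 2 h = 6 h$)
$W{\left(3,10 \right)} \left(-77\right) 61 = 6 \cdot 3 \left(-77\right) 61 = 18 \left(-77\right) 61 = \left(-1386\right) 61 = -84546$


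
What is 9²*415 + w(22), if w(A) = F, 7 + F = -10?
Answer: 33598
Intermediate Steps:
F = -17 (F = -7 - 10 = -17)
w(A) = -17
9²*415 + w(22) = 9²*415 - 17 = 81*415 - 17 = 33615 - 17 = 33598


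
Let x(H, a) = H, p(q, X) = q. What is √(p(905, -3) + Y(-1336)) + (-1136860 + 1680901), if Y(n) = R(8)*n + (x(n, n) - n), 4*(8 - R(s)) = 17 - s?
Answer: 544041 + 3*I*√753 ≈ 5.4404e+5 + 82.323*I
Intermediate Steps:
R(s) = 15/4 + s/4 (R(s) = 8 - (17 - s)/4 = 8 + (-17/4 + s/4) = 15/4 + s/4)
Y(n) = 23*n/4 (Y(n) = (15/4 + (¼)*8)*n + (n - n) = (15/4 + 2)*n + 0 = 23*n/4 + 0 = 23*n/4)
√(p(905, -3) + Y(-1336)) + (-1136860 + 1680901) = √(905 + (23/4)*(-1336)) + (-1136860 + 1680901) = √(905 - 7682) + 544041 = √(-6777) + 544041 = 3*I*√753 + 544041 = 544041 + 3*I*√753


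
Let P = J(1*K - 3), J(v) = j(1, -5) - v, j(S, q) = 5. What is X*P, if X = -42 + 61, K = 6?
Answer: 38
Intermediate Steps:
X = 19
J(v) = 5 - v
P = 2 (P = 5 - (1*6 - 3) = 5 - (6 - 3) = 5 - 1*3 = 5 - 3 = 2)
X*P = 19*2 = 38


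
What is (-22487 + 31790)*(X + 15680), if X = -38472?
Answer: -212033976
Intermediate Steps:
(-22487 + 31790)*(X + 15680) = (-22487 + 31790)*(-38472 + 15680) = 9303*(-22792) = -212033976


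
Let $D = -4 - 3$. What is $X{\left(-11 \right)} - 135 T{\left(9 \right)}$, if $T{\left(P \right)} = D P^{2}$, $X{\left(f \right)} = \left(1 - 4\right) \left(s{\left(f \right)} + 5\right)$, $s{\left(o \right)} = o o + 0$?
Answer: $76167$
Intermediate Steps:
$D = -7$
$s{\left(o \right)} = o^{2}$ ($s{\left(o \right)} = o^{2} + 0 = o^{2}$)
$X{\left(f \right)} = -15 - 3 f^{2}$ ($X{\left(f \right)} = \left(1 - 4\right) \left(f^{2} + 5\right) = - 3 \left(5 + f^{2}\right) = -15 - 3 f^{2}$)
$T{\left(P \right)} = - 7 P^{2}$
$X{\left(-11 \right)} - 135 T{\left(9 \right)} = \left(-15 - 3 \left(-11\right)^{2}\right) - 135 \left(- 7 \cdot 9^{2}\right) = \left(-15 - 363\right) - 135 \left(\left(-7\right) 81\right) = \left(-15 - 363\right) - -76545 = -378 + 76545 = 76167$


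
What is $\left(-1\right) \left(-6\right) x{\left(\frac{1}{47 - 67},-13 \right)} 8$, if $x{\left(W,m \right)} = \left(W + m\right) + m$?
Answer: $- \frac{6252}{5} \approx -1250.4$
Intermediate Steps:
$x{\left(W,m \right)} = W + 2 m$
$\left(-1\right) \left(-6\right) x{\left(\frac{1}{47 - 67},-13 \right)} 8 = \left(-1\right) \left(-6\right) \left(\frac{1}{47 - 67} + 2 \left(-13\right)\right) 8 = 6 \left(\frac{1}{-20} - 26\right) 8 = 6 \left(- \frac{1}{20} - 26\right) 8 = 6 \left(\left(- \frac{521}{20}\right) 8\right) = 6 \left(- \frac{1042}{5}\right) = - \frac{6252}{5}$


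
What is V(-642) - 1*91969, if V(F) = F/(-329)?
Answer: -30257159/329 ≈ -91967.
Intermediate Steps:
V(F) = -F/329 (V(F) = F*(-1/329) = -F/329)
V(-642) - 1*91969 = -1/329*(-642) - 1*91969 = 642/329 - 91969 = -30257159/329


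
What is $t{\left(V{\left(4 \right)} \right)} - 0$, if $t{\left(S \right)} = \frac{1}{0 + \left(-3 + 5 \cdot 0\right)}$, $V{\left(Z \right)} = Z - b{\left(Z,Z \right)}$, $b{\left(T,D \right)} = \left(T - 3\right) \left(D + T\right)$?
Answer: $- \frac{1}{3} \approx -0.33333$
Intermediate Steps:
$b{\left(T,D \right)} = \left(-3 + T\right) \left(D + T\right)$
$V{\left(Z \right)} = - 2 Z^{2} + 7 Z$ ($V{\left(Z \right)} = Z - \left(Z^{2} - 3 Z - 3 Z + Z Z\right) = Z - \left(Z^{2} - 3 Z - 3 Z + Z^{2}\right) = Z - \left(- 6 Z + 2 Z^{2}\right) = - 2 Z^{2} + 7 Z$)
$t{\left(S \right)} = - \frac{1}{3}$ ($t{\left(S \right)} = \frac{1}{0 + \left(-3 + 0\right)} = \frac{1}{0 - 3} = \frac{1}{-3} = - \frac{1}{3}$)
$t{\left(V{\left(4 \right)} \right)} - 0 = - \frac{1}{3} - 0 = - \frac{1}{3} + 0 = - \frac{1}{3}$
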